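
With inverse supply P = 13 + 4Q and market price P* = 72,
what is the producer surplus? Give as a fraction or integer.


Minimum supply price (at Q=0): P_min = 13
Quantity supplied at P* = 72:
Q* = (72 - 13)/4 = 59/4
PS = (1/2) * Q* * (P* - P_min)
PS = (1/2) * 59/4 * (72 - 13)
PS = (1/2) * 59/4 * 59 = 3481/8

3481/8


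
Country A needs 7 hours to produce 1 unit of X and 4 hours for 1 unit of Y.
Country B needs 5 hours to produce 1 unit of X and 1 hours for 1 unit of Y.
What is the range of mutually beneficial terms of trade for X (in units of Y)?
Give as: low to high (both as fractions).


Opportunity cost of X for Country A = hours_X / hours_Y = 7/4 = 7/4 units of Y
Opportunity cost of X for Country B = hours_X / hours_Y = 5/1 = 5 units of Y
Terms of trade must be between the two opportunity costs.
Range: 7/4 to 5

7/4 to 5


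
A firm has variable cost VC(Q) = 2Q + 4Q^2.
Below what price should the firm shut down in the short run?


AVC(Q) = VC(Q)/Q = 2 + 4Q
AVC is increasing in Q, so minimum AVC is at Q -> 0+.
Min AVC = 2
The firm should shut down if P < 2.

2


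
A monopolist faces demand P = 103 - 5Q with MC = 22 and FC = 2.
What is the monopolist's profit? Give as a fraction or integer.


MR = MC: 103 - 10Q = 22
Q* = 81/10
P* = 103 - 5*81/10 = 125/2
Profit = (P* - MC)*Q* - FC
= (125/2 - 22)*81/10 - 2
= 81/2*81/10 - 2
= 6561/20 - 2 = 6521/20

6521/20


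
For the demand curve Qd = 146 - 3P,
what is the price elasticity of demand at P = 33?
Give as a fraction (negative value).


dQ/dP = -3
At P = 33: Q = 146 - 3*33 = 47
E = (dQ/dP)(P/Q) = (-3)(33/47) = -99/47

-99/47


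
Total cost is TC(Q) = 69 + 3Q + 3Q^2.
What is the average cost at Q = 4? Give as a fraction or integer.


TC(4) = 69 + 3*4 + 3*4^2
TC(4) = 69 + 12 + 48 = 129
AC = TC/Q = 129/4 = 129/4

129/4


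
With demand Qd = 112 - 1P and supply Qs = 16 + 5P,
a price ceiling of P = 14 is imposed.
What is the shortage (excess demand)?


At P = 14:
Qd = 112 - 1*14 = 98
Qs = 16 + 5*14 = 86
Shortage = Qd - Qs = 98 - 86 = 12

12


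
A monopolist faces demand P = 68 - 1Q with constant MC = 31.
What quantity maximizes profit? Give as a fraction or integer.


TR = P*Q = (68 - 1Q)Q = 68Q - 1Q^2
MR = dTR/dQ = 68 - 2Q
Set MR = MC:
68 - 2Q = 31
37 = 2Q
Q* = 37/2 = 37/2

37/2


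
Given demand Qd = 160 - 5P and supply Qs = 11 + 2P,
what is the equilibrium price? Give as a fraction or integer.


At equilibrium, Qd = Qs.
160 - 5P = 11 + 2P
160 - 11 = 5P + 2P
149 = 7P
P* = 149/7 = 149/7

149/7


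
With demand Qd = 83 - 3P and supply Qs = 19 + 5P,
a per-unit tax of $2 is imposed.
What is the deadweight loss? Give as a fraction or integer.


Pre-tax equilibrium quantity: Q* = 59
Post-tax equilibrium quantity: Q_tax = 221/4
Reduction in quantity: Q* - Q_tax = 15/4
DWL = (1/2) * tax * (Q* - Q_tax)
DWL = (1/2) * 2 * 15/4 = 15/4

15/4


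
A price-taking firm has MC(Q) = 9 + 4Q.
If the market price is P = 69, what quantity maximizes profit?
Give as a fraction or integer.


In perfect competition, profit is maximized where P = MC.
69 = 9 + 4Q
60 = 4Q
Q* = 60/4 = 15

15


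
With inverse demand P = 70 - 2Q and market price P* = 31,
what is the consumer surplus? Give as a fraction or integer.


Maximum willingness to pay (at Q=0): P_max = 70
Quantity demanded at P* = 31:
Q* = (70 - 31)/2 = 39/2
CS = (1/2) * Q* * (P_max - P*)
CS = (1/2) * 39/2 * (70 - 31)
CS = (1/2) * 39/2 * 39 = 1521/4

1521/4


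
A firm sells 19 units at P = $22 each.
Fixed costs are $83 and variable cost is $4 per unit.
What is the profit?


Total Revenue = P * Q = 22 * 19 = $418
Total Cost = FC + VC*Q = 83 + 4*19 = $159
Profit = TR - TC = 418 - 159 = $259

$259


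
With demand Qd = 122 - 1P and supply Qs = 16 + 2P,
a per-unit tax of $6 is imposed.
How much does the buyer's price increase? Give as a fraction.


With a per-unit tax, the buyer's price increase depends on relative slopes.
Supply slope: d = 2, Demand slope: b = 1
Buyer's price increase = d * tax / (b + d)
= 2 * 6 / (1 + 2)
= 12 / 3 = 4

4


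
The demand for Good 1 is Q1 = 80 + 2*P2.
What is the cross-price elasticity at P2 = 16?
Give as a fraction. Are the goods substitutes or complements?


dQ1/dP2 = 2
At P2 = 16: Q1 = 80 + 2*16 = 112
Exy = (dQ1/dP2)(P2/Q1) = 2 * 16 / 112 = 2/7
Since Exy > 0, the goods are substitutes.

2/7 (substitutes)


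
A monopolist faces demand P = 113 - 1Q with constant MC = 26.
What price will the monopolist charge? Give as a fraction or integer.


MR = 113 - 2Q
Set MR = MC: 113 - 2Q = 26
Q* = 87/2
Substitute into demand:
P* = 113 - 1*87/2 = 139/2

139/2


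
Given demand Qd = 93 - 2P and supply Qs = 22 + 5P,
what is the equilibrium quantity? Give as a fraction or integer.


First find equilibrium price:
93 - 2P = 22 + 5P
P* = 71/7 = 71/7
Then substitute into demand:
Q* = 93 - 2 * 71/7 = 509/7

509/7


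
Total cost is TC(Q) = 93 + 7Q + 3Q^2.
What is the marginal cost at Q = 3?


MC = dTC/dQ = 7 + 2*3*Q
At Q = 3:
MC = 7 + 6*3
MC = 7 + 18 = 25

25


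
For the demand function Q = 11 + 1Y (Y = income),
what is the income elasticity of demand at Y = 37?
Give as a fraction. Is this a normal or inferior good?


dQ/dY = 1
At Y = 37: Q = 11 + 1*37 = 48
Ey = (dQ/dY)(Y/Q) = 1 * 37 / 48 = 37/48
Since Ey > 0, this is a normal good.

37/48 (normal good)


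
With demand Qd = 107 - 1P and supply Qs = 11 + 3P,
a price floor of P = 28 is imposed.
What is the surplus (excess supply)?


At P = 28:
Qd = 107 - 1*28 = 79
Qs = 11 + 3*28 = 95
Surplus = Qs - Qd = 95 - 79 = 16

16


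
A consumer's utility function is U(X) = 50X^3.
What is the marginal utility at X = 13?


MU = dU/dX = 50*3*X^(3-1)
MU = 150*X^2
At X = 13:
MU = 150 * 13^2
MU = 150 * 169 = 25350

25350


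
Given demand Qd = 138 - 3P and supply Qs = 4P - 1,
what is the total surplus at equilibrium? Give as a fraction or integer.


Find equilibrium: 138 - 3P = 4P - 1
138 + 1 = 7P
P* = 139/7 = 139/7
Q* = 4*139/7 - 1 = 549/7
Inverse demand: P = 46 - Q/3, so P_max = 46
Inverse supply: P = 1/4 + Q/4, so P_min = 1/4
CS = (1/2) * 549/7 * (46 - 139/7) = 100467/98
PS = (1/2) * 549/7 * (139/7 - 1/4) = 301401/392
TS = CS + PS = 100467/98 + 301401/392 = 100467/56

100467/56


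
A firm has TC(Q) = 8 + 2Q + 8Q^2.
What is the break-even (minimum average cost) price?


AC(Q) = 8/Q + 2 + 8Q
To minimize: dAC/dQ = -8/Q^2 + 8 = 0
Q^2 = 8/8 = 1
Q* = 1
Min AC = 8/1 + 2 + 8*1
Min AC = 8 + 2 + 8 = 18

18


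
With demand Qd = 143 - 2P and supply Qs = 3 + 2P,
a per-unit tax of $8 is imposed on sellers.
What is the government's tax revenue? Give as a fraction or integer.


With tax on sellers, new supply: Qs' = 3 + 2(P - 8)
= 2P - 13
New equilibrium quantity:
Q_new = 65
Tax revenue = tax * Q_new = 8 * 65 = 520

520


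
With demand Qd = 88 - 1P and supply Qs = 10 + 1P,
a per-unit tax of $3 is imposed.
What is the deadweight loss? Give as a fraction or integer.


Pre-tax equilibrium quantity: Q* = 49
Post-tax equilibrium quantity: Q_tax = 95/2
Reduction in quantity: Q* - Q_tax = 3/2
DWL = (1/2) * tax * (Q* - Q_tax)
DWL = (1/2) * 3 * 3/2 = 9/4

9/4


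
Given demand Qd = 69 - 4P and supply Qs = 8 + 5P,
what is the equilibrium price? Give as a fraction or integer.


At equilibrium, Qd = Qs.
69 - 4P = 8 + 5P
69 - 8 = 4P + 5P
61 = 9P
P* = 61/9 = 61/9

61/9


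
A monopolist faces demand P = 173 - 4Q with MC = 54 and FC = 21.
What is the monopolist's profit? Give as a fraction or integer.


MR = MC: 173 - 8Q = 54
Q* = 119/8
P* = 173 - 4*119/8 = 227/2
Profit = (P* - MC)*Q* - FC
= (227/2 - 54)*119/8 - 21
= 119/2*119/8 - 21
= 14161/16 - 21 = 13825/16

13825/16


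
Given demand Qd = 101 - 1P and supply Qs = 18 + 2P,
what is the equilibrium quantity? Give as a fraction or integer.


First find equilibrium price:
101 - 1P = 18 + 2P
P* = 83/3 = 83/3
Then substitute into demand:
Q* = 101 - 1 * 83/3 = 220/3

220/3


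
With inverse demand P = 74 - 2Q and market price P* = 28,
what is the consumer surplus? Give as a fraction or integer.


Maximum willingness to pay (at Q=0): P_max = 74
Quantity demanded at P* = 28:
Q* = (74 - 28)/2 = 23
CS = (1/2) * Q* * (P_max - P*)
CS = (1/2) * 23 * (74 - 28)
CS = (1/2) * 23 * 46 = 529

529


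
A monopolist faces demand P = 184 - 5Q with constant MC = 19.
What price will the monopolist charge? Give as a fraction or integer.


MR = 184 - 10Q
Set MR = MC: 184 - 10Q = 19
Q* = 33/2
Substitute into demand:
P* = 184 - 5*33/2 = 203/2

203/2


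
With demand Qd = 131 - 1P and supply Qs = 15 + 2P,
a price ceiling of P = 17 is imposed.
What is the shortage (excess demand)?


At P = 17:
Qd = 131 - 1*17 = 114
Qs = 15 + 2*17 = 49
Shortage = Qd - Qs = 114 - 49 = 65

65


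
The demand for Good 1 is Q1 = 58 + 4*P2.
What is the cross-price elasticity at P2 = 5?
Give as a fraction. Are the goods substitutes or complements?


dQ1/dP2 = 4
At P2 = 5: Q1 = 58 + 4*5 = 78
Exy = (dQ1/dP2)(P2/Q1) = 4 * 5 / 78 = 10/39
Since Exy > 0, the goods are substitutes.

10/39 (substitutes)


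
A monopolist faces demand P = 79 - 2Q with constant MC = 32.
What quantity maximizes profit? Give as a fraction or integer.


TR = P*Q = (79 - 2Q)Q = 79Q - 2Q^2
MR = dTR/dQ = 79 - 4Q
Set MR = MC:
79 - 4Q = 32
47 = 4Q
Q* = 47/4 = 47/4

47/4


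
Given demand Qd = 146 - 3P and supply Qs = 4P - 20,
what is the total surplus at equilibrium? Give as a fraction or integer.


Find equilibrium: 146 - 3P = 4P - 20
146 + 20 = 7P
P* = 166/7 = 166/7
Q* = 4*166/7 - 20 = 524/7
Inverse demand: P = 146/3 - Q/3, so P_max = 146/3
Inverse supply: P = 5 + Q/4, so P_min = 5
CS = (1/2) * 524/7 * (146/3 - 166/7) = 137288/147
PS = (1/2) * 524/7 * (166/7 - 5) = 34322/49
TS = CS + PS = 137288/147 + 34322/49 = 34322/21

34322/21


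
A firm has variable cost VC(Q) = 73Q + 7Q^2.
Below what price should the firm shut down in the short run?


AVC(Q) = VC(Q)/Q = 73 + 7Q
AVC is increasing in Q, so minimum AVC is at Q -> 0+.
Min AVC = 73
The firm should shut down if P < 73.

73


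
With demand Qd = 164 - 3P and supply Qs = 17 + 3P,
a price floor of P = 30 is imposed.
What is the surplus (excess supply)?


At P = 30:
Qd = 164 - 3*30 = 74
Qs = 17 + 3*30 = 107
Surplus = Qs - Qd = 107 - 74 = 33

33


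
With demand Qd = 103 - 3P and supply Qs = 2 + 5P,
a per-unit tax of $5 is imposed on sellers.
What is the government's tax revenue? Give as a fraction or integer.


With tax on sellers, new supply: Qs' = 2 + 5(P - 5)
= 5P - 23
New equilibrium quantity:
Q_new = 223/4
Tax revenue = tax * Q_new = 5 * 223/4 = 1115/4

1115/4


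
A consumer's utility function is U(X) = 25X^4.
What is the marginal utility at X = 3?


MU = dU/dX = 25*4*X^(4-1)
MU = 100*X^3
At X = 3:
MU = 100 * 3^3
MU = 100 * 27 = 2700

2700


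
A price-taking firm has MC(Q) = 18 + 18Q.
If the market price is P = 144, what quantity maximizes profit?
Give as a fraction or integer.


In perfect competition, profit is maximized where P = MC.
144 = 18 + 18Q
126 = 18Q
Q* = 126/18 = 7

7


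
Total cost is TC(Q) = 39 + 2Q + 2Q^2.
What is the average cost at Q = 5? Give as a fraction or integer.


TC(5) = 39 + 2*5 + 2*5^2
TC(5) = 39 + 10 + 50 = 99
AC = TC/Q = 99/5 = 99/5

99/5


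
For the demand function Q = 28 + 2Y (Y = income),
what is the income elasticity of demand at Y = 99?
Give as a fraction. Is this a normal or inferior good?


dQ/dY = 2
At Y = 99: Q = 28 + 2*99 = 226
Ey = (dQ/dY)(Y/Q) = 2 * 99 / 226 = 99/113
Since Ey > 0, this is a normal good.

99/113 (normal good)


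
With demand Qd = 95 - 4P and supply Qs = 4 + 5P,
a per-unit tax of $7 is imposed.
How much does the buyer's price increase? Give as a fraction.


With a per-unit tax, the buyer's price increase depends on relative slopes.
Supply slope: d = 5, Demand slope: b = 4
Buyer's price increase = d * tax / (b + d)
= 5 * 7 / (4 + 5)
= 35 / 9 = 35/9

35/9


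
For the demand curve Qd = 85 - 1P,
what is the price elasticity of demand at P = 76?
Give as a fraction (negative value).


dQ/dP = -1
At P = 76: Q = 85 - 1*76 = 9
E = (dQ/dP)(P/Q) = (-1)(76/9) = -76/9

-76/9


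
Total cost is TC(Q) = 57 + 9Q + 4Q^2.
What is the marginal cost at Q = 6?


MC = dTC/dQ = 9 + 2*4*Q
At Q = 6:
MC = 9 + 8*6
MC = 9 + 48 = 57

57


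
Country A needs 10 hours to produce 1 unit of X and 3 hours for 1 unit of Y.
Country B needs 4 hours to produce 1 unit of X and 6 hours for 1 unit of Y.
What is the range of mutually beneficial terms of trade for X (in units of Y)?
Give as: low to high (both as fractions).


Opportunity cost of X for Country A = hours_X / hours_Y = 10/3 = 10/3 units of Y
Opportunity cost of X for Country B = hours_X / hours_Y = 4/6 = 2/3 units of Y
Terms of trade must be between the two opportunity costs.
Range: 2/3 to 10/3

2/3 to 10/3


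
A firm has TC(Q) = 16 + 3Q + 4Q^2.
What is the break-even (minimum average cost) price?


AC(Q) = 16/Q + 3 + 4Q
To minimize: dAC/dQ = -16/Q^2 + 4 = 0
Q^2 = 16/4 = 4
Q* = 2
Min AC = 16/2 + 3 + 4*2
Min AC = 8 + 3 + 8 = 19

19


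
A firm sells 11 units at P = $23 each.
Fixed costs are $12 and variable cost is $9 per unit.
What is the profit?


Total Revenue = P * Q = 23 * 11 = $253
Total Cost = FC + VC*Q = 12 + 9*11 = $111
Profit = TR - TC = 253 - 111 = $142

$142


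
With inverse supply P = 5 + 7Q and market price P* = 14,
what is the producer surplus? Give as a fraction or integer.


Minimum supply price (at Q=0): P_min = 5
Quantity supplied at P* = 14:
Q* = (14 - 5)/7 = 9/7
PS = (1/2) * Q* * (P* - P_min)
PS = (1/2) * 9/7 * (14 - 5)
PS = (1/2) * 9/7 * 9 = 81/14

81/14


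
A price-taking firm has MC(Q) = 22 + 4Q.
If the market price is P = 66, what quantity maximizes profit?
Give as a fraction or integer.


In perfect competition, profit is maximized where P = MC.
66 = 22 + 4Q
44 = 4Q
Q* = 44/4 = 11

11


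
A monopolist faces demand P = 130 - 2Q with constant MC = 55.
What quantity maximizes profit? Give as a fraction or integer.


TR = P*Q = (130 - 2Q)Q = 130Q - 2Q^2
MR = dTR/dQ = 130 - 4Q
Set MR = MC:
130 - 4Q = 55
75 = 4Q
Q* = 75/4 = 75/4

75/4


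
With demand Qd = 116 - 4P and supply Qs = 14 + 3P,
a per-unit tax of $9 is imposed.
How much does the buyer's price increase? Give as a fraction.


With a per-unit tax, the buyer's price increase depends on relative slopes.
Supply slope: d = 3, Demand slope: b = 4
Buyer's price increase = d * tax / (b + d)
= 3 * 9 / (4 + 3)
= 27 / 7 = 27/7

27/7


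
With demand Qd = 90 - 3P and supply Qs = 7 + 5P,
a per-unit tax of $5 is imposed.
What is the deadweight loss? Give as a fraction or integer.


Pre-tax equilibrium quantity: Q* = 471/8
Post-tax equilibrium quantity: Q_tax = 99/2
Reduction in quantity: Q* - Q_tax = 75/8
DWL = (1/2) * tax * (Q* - Q_tax)
DWL = (1/2) * 5 * 75/8 = 375/16

375/16


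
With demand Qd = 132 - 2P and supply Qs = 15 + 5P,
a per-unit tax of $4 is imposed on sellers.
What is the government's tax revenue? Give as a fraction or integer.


With tax on sellers, new supply: Qs' = 15 + 5(P - 4)
= 5P - 5
New equilibrium quantity:
Q_new = 650/7
Tax revenue = tax * Q_new = 4 * 650/7 = 2600/7

2600/7


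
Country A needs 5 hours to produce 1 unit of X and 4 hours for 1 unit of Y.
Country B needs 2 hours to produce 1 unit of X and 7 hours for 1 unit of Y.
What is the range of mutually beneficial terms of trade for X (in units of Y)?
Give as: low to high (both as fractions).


Opportunity cost of X for Country A = hours_X / hours_Y = 5/4 = 5/4 units of Y
Opportunity cost of X for Country B = hours_X / hours_Y = 2/7 = 2/7 units of Y
Terms of trade must be between the two opportunity costs.
Range: 2/7 to 5/4

2/7 to 5/4


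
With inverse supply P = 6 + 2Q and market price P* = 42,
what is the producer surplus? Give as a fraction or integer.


Minimum supply price (at Q=0): P_min = 6
Quantity supplied at P* = 42:
Q* = (42 - 6)/2 = 18
PS = (1/2) * Q* * (P* - P_min)
PS = (1/2) * 18 * (42 - 6)
PS = (1/2) * 18 * 36 = 324

324


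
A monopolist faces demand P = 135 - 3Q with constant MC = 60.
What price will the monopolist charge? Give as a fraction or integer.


MR = 135 - 6Q
Set MR = MC: 135 - 6Q = 60
Q* = 25/2
Substitute into demand:
P* = 135 - 3*25/2 = 195/2

195/2


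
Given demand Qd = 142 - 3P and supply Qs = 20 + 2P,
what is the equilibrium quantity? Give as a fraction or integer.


First find equilibrium price:
142 - 3P = 20 + 2P
P* = 122/5 = 122/5
Then substitute into demand:
Q* = 142 - 3 * 122/5 = 344/5

344/5


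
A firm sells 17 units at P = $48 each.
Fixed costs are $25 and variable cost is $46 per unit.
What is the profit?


Total Revenue = P * Q = 48 * 17 = $816
Total Cost = FC + VC*Q = 25 + 46*17 = $807
Profit = TR - TC = 816 - 807 = $9

$9


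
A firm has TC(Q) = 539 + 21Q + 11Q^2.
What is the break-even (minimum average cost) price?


AC(Q) = 539/Q + 21 + 11Q
To minimize: dAC/dQ = -539/Q^2 + 11 = 0
Q^2 = 539/11 = 49
Q* = 7
Min AC = 539/7 + 21 + 11*7
Min AC = 77 + 21 + 77 = 175

175


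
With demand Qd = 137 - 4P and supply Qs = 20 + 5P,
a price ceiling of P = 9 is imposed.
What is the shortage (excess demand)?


At P = 9:
Qd = 137 - 4*9 = 101
Qs = 20 + 5*9 = 65
Shortage = Qd - Qs = 101 - 65 = 36

36


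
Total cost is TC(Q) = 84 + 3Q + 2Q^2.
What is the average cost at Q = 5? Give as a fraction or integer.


TC(5) = 84 + 3*5 + 2*5^2
TC(5) = 84 + 15 + 50 = 149
AC = TC/Q = 149/5 = 149/5

149/5


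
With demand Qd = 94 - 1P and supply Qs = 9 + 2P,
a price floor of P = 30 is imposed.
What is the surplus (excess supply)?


At P = 30:
Qd = 94 - 1*30 = 64
Qs = 9 + 2*30 = 69
Surplus = Qs - Qd = 69 - 64 = 5

5


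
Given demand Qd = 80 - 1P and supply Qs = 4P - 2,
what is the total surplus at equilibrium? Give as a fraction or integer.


Find equilibrium: 80 - 1P = 4P - 2
80 + 2 = 5P
P* = 82/5 = 82/5
Q* = 4*82/5 - 2 = 318/5
Inverse demand: P = 80 - Q/1, so P_max = 80
Inverse supply: P = 1/2 + Q/4, so P_min = 1/2
CS = (1/2) * 318/5 * (80 - 82/5) = 50562/25
PS = (1/2) * 318/5 * (82/5 - 1/2) = 25281/50
TS = CS + PS = 50562/25 + 25281/50 = 25281/10

25281/10


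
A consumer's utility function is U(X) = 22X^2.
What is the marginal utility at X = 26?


MU = dU/dX = 22*2*X^(2-1)
MU = 44*X^1
At X = 26:
MU = 44 * 26^1
MU = 44 * 26 = 1144

1144


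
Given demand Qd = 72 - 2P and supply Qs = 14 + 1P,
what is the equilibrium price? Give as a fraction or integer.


At equilibrium, Qd = Qs.
72 - 2P = 14 + 1P
72 - 14 = 2P + 1P
58 = 3P
P* = 58/3 = 58/3

58/3


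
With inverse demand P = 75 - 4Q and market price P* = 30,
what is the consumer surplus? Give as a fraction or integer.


Maximum willingness to pay (at Q=0): P_max = 75
Quantity demanded at P* = 30:
Q* = (75 - 30)/4 = 45/4
CS = (1/2) * Q* * (P_max - P*)
CS = (1/2) * 45/4 * (75 - 30)
CS = (1/2) * 45/4 * 45 = 2025/8

2025/8


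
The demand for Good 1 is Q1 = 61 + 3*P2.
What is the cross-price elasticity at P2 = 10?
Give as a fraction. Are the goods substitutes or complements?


dQ1/dP2 = 3
At P2 = 10: Q1 = 61 + 3*10 = 91
Exy = (dQ1/dP2)(P2/Q1) = 3 * 10 / 91 = 30/91
Since Exy > 0, the goods are substitutes.

30/91 (substitutes)


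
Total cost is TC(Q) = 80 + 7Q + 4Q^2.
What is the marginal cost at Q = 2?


MC = dTC/dQ = 7 + 2*4*Q
At Q = 2:
MC = 7 + 8*2
MC = 7 + 16 = 23

23


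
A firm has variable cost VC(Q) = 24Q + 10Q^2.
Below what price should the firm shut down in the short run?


AVC(Q) = VC(Q)/Q = 24 + 10Q
AVC is increasing in Q, so minimum AVC is at Q -> 0+.
Min AVC = 24
The firm should shut down if P < 24.

24


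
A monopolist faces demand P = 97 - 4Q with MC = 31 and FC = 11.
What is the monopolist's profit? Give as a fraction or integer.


MR = MC: 97 - 8Q = 31
Q* = 33/4
P* = 97 - 4*33/4 = 64
Profit = (P* - MC)*Q* - FC
= (64 - 31)*33/4 - 11
= 33*33/4 - 11
= 1089/4 - 11 = 1045/4

1045/4


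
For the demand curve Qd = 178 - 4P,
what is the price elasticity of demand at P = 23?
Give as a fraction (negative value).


dQ/dP = -4
At P = 23: Q = 178 - 4*23 = 86
E = (dQ/dP)(P/Q) = (-4)(23/86) = -46/43

-46/43


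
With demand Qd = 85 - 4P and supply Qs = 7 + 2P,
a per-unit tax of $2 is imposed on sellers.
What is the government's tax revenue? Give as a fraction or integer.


With tax on sellers, new supply: Qs' = 7 + 2(P - 2)
= 3 + 2P
New equilibrium quantity:
Q_new = 91/3
Tax revenue = tax * Q_new = 2 * 91/3 = 182/3

182/3


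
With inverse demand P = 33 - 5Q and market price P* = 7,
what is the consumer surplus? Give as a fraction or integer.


Maximum willingness to pay (at Q=0): P_max = 33
Quantity demanded at P* = 7:
Q* = (33 - 7)/5 = 26/5
CS = (1/2) * Q* * (P_max - P*)
CS = (1/2) * 26/5 * (33 - 7)
CS = (1/2) * 26/5 * 26 = 338/5

338/5


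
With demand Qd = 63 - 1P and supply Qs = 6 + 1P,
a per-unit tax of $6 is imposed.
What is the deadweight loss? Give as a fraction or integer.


Pre-tax equilibrium quantity: Q* = 69/2
Post-tax equilibrium quantity: Q_tax = 63/2
Reduction in quantity: Q* - Q_tax = 3
DWL = (1/2) * tax * (Q* - Q_tax)
DWL = (1/2) * 6 * 3 = 9

9


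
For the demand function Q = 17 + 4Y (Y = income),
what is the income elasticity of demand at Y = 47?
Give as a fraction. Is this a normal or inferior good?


dQ/dY = 4
At Y = 47: Q = 17 + 4*47 = 205
Ey = (dQ/dY)(Y/Q) = 4 * 47 / 205 = 188/205
Since Ey > 0, this is a normal good.

188/205 (normal good)


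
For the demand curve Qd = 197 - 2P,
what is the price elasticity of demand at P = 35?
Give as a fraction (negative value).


dQ/dP = -2
At P = 35: Q = 197 - 2*35 = 127
E = (dQ/dP)(P/Q) = (-2)(35/127) = -70/127

-70/127


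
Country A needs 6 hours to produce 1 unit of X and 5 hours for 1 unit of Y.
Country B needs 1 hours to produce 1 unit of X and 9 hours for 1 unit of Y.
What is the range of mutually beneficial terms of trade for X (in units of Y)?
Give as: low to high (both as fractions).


Opportunity cost of X for Country A = hours_X / hours_Y = 6/5 = 6/5 units of Y
Opportunity cost of X for Country B = hours_X / hours_Y = 1/9 = 1/9 units of Y
Terms of trade must be between the two opportunity costs.
Range: 1/9 to 6/5

1/9 to 6/5


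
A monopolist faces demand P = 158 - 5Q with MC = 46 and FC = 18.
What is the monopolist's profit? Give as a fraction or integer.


MR = MC: 158 - 10Q = 46
Q* = 56/5
P* = 158 - 5*56/5 = 102
Profit = (P* - MC)*Q* - FC
= (102 - 46)*56/5 - 18
= 56*56/5 - 18
= 3136/5 - 18 = 3046/5

3046/5


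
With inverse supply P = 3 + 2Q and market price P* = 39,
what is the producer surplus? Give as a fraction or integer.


Minimum supply price (at Q=0): P_min = 3
Quantity supplied at P* = 39:
Q* = (39 - 3)/2 = 18
PS = (1/2) * Q* * (P* - P_min)
PS = (1/2) * 18 * (39 - 3)
PS = (1/2) * 18 * 36 = 324

324


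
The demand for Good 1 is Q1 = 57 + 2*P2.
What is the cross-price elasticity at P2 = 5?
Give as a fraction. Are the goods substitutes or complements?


dQ1/dP2 = 2
At P2 = 5: Q1 = 57 + 2*5 = 67
Exy = (dQ1/dP2)(P2/Q1) = 2 * 5 / 67 = 10/67
Since Exy > 0, the goods are substitutes.

10/67 (substitutes)


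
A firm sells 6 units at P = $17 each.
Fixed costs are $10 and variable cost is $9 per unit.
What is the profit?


Total Revenue = P * Q = 17 * 6 = $102
Total Cost = FC + VC*Q = 10 + 9*6 = $64
Profit = TR - TC = 102 - 64 = $38

$38


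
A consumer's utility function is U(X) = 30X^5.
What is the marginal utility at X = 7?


MU = dU/dX = 30*5*X^(5-1)
MU = 150*X^4
At X = 7:
MU = 150 * 7^4
MU = 150 * 2401 = 360150

360150


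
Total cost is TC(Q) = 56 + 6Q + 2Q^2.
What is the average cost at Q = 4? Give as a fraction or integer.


TC(4) = 56 + 6*4 + 2*4^2
TC(4) = 56 + 24 + 32 = 112
AC = TC/Q = 112/4 = 28

28


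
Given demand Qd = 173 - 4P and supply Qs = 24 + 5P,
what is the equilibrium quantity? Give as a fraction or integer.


First find equilibrium price:
173 - 4P = 24 + 5P
P* = 149/9 = 149/9
Then substitute into demand:
Q* = 173 - 4 * 149/9 = 961/9

961/9


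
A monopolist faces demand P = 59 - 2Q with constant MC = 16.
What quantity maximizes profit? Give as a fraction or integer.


TR = P*Q = (59 - 2Q)Q = 59Q - 2Q^2
MR = dTR/dQ = 59 - 4Q
Set MR = MC:
59 - 4Q = 16
43 = 4Q
Q* = 43/4 = 43/4

43/4


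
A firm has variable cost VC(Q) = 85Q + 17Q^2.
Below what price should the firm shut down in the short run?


AVC(Q) = VC(Q)/Q = 85 + 17Q
AVC is increasing in Q, so minimum AVC is at Q -> 0+.
Min AVC = 85
The firm should shut down if P < 85.

85


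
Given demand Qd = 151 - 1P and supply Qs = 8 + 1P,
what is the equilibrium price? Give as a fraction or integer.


At equilibrium, Qd = Qs.
151 - 1P = 8 + 1P
151 - 8 = 1P + 1P
143 = 2P
P* = 143/2 = 143/2

143/2


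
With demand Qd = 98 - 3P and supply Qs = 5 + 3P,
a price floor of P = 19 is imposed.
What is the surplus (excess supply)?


At P = 19:
Qd = 98 - 3*19 = 41
Qs = 5 + 3*19 = 62
Surplus = Qs - Qd = 62 - 41 = 21

21


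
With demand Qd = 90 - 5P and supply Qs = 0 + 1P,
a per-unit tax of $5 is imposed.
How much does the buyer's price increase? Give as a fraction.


With a per-unit tax, the buyer's price increase depends on relative slopes.
Supply slope: d = 1, Demand slope: b = 5
Buyer's price increase = d * tax / (b + d)
= 1 * 5 / (5 + 1)
= 5 / 6 = 5/6

5/6


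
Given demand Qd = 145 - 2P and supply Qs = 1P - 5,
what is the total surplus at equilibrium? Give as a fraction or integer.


Find equilibrium: 145 - 2P = 1P - 5
145 + 5 = 3P
P* = 150/3 = 50
Q* = 1*50 - 5 = 45
Inverse demand: P = 145/2 - Q/2, so P_max = 145/2
Inverse supply: P = 5 + Q/1, so P_min = 5
CS = (1/2) * 45 * (145/2 - 50) = 2025/4
PS = (1/2) * 45 * (50 - 5) = 2025/2
TS = CS + PS = 2025/4 + 2025/2 = 6075/4

6075/4


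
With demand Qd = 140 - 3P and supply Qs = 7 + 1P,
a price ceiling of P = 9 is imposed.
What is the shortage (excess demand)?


At P = 9:
Qd = 140 - 3*9 = 113
Qs = 7 + 1*9 = 16
Shortage = Qd - Qs = 113 - 16 = 97

97


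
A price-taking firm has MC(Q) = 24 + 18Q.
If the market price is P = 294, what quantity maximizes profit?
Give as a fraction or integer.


In perfect competition, profit is maximized where P = MC.
294 = 24 + 18Q
270 = 18Q
Q* = 270/18 = 15

15


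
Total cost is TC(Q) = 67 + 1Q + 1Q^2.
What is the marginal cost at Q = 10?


MC = dTC/dQ = 1 + 2*1*Q
At Q = 10:
MC = 1 + 2*10
MC = 1 + 20 = 21

21


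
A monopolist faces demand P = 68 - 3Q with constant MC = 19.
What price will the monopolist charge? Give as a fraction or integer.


MR = 68 - 6Q
Set MR = MC: 68 - 6Q = 19
Q* = 49/6
Substitute into demand:
P* = 68 - 3*49/6 = 87/2

87/2


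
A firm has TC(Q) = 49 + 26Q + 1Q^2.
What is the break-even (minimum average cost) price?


AC(Q) = 49/Q + 26 + 1Q
To minimize: dAC/dQ = -49/Q^2 + 1 = 0
Q^2 = 49/1 = 49
Q* = 7
Min AC = 49/7 + 26 + 1*7
Min AC = 7 + 26 + 7 = 40

40


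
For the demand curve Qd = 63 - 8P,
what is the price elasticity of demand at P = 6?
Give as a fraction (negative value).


dQ/dP = -8
At P = 6: Q = 63 - 8*6 = 15
E = (dQ/dP)(P/Q) = (-8)(6/15) = -16/5

-16/5


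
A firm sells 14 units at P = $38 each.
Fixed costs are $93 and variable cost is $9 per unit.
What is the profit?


Total Revenue = P * Q = 38 * 14 = $532
Total Cost = FC + VC*Q = 93 + 9*14 = $219
Profit = TR - TC = 532 - 219 = $313

$313


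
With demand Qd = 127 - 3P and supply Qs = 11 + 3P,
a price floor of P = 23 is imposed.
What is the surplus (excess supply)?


At P = 23:
Qd = 127 - 3*23 = 58
Qs = 11 + 3*23 = 80
Surplus = Qs - Qd = 80 - 58 = 22

22


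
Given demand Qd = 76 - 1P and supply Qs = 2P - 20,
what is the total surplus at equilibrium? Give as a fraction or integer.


Find equilibrium: 76 - 1P = 2P - 20
76 + 20 = 3P
P* = 96/3 = 32
Q* = 2*32 - 20 = 44
Inverse demand: P = 76 - Q/1, so P_max = 76
Inverse supply: P = 10 + Q/2, so P_min = 10
CS = (1/2) * 44 * (76 - 32) = 968
PS = (1/2) * 44 * (32 - 10) = 484
TS = CS + PS = 968 + 484 = 1452

1452


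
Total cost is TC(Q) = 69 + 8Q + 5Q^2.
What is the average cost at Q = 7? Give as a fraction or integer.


TC(7) = 69 + 8*7 + 5*7^2
TC(7) = 69 + 56 + 245 = 370
AC = TC/Q = 370/7 = 370/7

370/7


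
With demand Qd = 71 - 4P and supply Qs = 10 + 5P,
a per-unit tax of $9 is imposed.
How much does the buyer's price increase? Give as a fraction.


With a per-unit tax, the buyer's price increase depends on relative slopes.
Supply slope: d = 5, Demand slope: b = 4
Buyer's price increase = d * tax / (b + d)
= 5 * 9 / (4 + 5)
= 45 / 9 = 5

5


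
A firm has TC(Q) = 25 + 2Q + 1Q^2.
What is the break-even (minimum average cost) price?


AC(Q) = 25/Q + 2 + 1Q
To minimize: dAC/dQ = -25/Q^2 + 1 = 0
Q^2 = 25/1 = 25
Q* = 5
Min AC = 25/5 + 2 + 1*5
Min AC = 5 + 2 + 5 = 12

12


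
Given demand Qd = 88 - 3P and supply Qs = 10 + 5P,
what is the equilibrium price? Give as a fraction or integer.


At equilibrium, Qd = Qs.
88 - 3P = 10 + 5P
88 - 10 = 3P + 5P
78 = 8P
P* = 78/8 = 39/4

39/4


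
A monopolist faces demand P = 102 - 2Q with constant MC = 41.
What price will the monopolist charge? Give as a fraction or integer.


MR = 102 - 4Q
Set MR = MC: 102 - 4Q = 41
Q* = 61/4
Substitute into demand:
P* = 102 - 2*61/4 = 143/2

143/2


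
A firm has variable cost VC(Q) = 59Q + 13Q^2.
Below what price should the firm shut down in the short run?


AVC(Q) = VC(Q)/Q = 59 + 13Q
AVC is increasing in Q, so minimum AVC is at Q -> 0+.
Min AVC = 59
The firm should shut down if P < 59.

59


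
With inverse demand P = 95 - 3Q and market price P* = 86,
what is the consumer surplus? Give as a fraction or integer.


Maximum willingness to pay (at Q=0): P_max = 95
Quantity demanded at P* = 86:
Q* = (95 - 86)/3 = 3
CS = (1/2) * Q* * (P_max - P*)
CS = (1/2) * 3 * (95 - 86)
CS = (1/2) * 3 * 9 = 27/2

27/2


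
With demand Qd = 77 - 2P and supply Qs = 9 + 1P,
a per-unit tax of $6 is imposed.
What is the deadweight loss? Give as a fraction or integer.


Pre-tax equilibrium quantity: Q* = 95/3
Post-tax equilibrium quantity: Q_tax = 83/3
Reduction in quantity: Q* - Q_tax = 4
DWL = (1/2) * tax * (Q* - Q_tax)
DWL = (1/2) * 6 * 4 = 12

12


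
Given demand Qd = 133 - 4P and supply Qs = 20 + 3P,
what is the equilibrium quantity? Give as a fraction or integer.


First find equilibrium price:
133 - 4P = 20 + 3P
P* = 113/7 = 113/7
Then substitute into demand:
Q* = 133 - 4 * 113/7 = 479/7

479/7


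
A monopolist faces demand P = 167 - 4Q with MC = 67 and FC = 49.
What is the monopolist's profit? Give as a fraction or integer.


MR = MC: 167 - 8Q = 67
Q* = 25/2
P* = 167 - 4*25/2 = 117
Profit = (P* - MC)*Q* - FC
= (117 - 67)*25/2 - 49
= 50*25/2 - 49
= 625 - 49 = 576

576


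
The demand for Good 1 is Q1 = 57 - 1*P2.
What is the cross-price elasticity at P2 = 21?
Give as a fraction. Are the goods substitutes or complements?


dQ1/dP2 = -1
At P2 = 21: Q1 = 57 - 1*21 = 36
Exy = (dQ1/dP2)(P2/Q1) = -1 * 21 / 36 = -7/12
Since Exy < 0, the goods are complements.

-7/12 (complements)


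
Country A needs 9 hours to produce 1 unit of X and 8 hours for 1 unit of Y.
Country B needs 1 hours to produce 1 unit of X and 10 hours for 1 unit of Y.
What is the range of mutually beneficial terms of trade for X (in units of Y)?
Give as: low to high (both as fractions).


Opportunity cost of X for Country A = hours_X / hours_Y = 9/8 = 9/8 units of Y
Opportunity cost of X for Country B = hours_X / hours_Y = 1/10 = 1/10 units of Y
Terms of trade must be between the two opportunity costs.
Range: 1/10 to 9/8

1/10 to 9/8


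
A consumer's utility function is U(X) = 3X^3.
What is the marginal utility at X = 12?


MU = dU/dX = 3*3*X^(3-1)
MU = 9*X^2
At X = 12:
MU = 9 * 12^2
MU = 9 * 144 = 1296

1296


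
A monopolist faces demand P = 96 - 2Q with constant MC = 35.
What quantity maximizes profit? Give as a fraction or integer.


TR = P*Q = (96 - 2Q)Q = 96Q - 2Q^2
MR = dTR/dQ = 96 - 4Q
Set MR = MC:
96 - 4Q = 35
61 = 4Q
Q* = 61/4 = 61/4

61/4


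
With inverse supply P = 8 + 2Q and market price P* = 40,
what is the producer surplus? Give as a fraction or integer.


Minimum supply price (at Q=0): P_min = 8
Quantity supplied at P* = 40:
Q* = (40 - 8)/2 = 16
PS = (1/2) * Q* * (P* - P_min)
PS = (1/2) * 16 * (40 - 8)
PS = (1/2) * 16 * 32 = 256

256


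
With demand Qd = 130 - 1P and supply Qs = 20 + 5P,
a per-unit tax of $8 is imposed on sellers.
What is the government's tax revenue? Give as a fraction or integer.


With tax on sellers, new supply: Qs' = 20 + 5(P - 8)
= 5P - 20
New equilibrium quantity:
Q_new = 105
Tax revenue = tax * Q_new = 8 * 105 = 840

840


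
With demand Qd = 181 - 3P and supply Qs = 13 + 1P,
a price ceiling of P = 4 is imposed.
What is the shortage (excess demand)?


At P = 4:
Qd = 181 - 3*4 = 169
Qs = 13 + 1*4 = 17
Shortage = Qd - Qs = 169 - 17 = 152

152


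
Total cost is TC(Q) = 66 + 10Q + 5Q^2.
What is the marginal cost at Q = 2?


MC = dTC/dQ = 10 + 2*5*Q
At Q = 2:
MC = 10 + 10*2
MC = 10 + 20 = 30

30


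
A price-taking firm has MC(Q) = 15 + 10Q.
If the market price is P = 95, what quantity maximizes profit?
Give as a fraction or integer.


In perfect competition, profit is maximized where P = MC.
95 = 15 + 10Q
80 = 10Q
Q* = 80/10 = 8

8


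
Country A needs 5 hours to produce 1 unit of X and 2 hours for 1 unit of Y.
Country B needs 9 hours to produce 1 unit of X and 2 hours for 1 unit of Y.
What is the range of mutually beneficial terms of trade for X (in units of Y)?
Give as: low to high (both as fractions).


Opportunity cost of X for Country A = hours_X / hours_Y = 5/2 = 5/2 units of Y
Opportunity cost of X for Country B = hours_X / hours_Y = 9/2 = 9/2 units of Y
Terms of trade must be between the two opportunity costs.
Range: 5/2 to 9/2

5/2 to 9/2


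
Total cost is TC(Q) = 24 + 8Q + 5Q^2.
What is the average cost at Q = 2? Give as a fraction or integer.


TC(2) = 24 + 8*2 + 5*2^2
TC(2) = 24 + 16 + 20 = 60
AC = TC/Q = 60/2 = 30

30


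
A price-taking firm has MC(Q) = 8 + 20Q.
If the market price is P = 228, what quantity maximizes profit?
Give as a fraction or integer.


In perfect competition, profit is maximized where P = MC.
228 = 8 + 20Q
220 = 20Q
Q* = 220/20 = 11

11


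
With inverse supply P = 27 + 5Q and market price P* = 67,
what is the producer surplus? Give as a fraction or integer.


Minimum supply price (at Q=0): P_min = 27
Quantity supplied at P* = 67:
Q* = (67 - 27)/5 = 8
PS = (1/2) * Q* * (P* - P_min)
PS = (1/2) * 8 * (67 - 27)
PS = (1/2) * 8 * 40 = 160

160


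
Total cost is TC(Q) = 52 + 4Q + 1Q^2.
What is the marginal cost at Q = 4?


MC = dTC/dQ = 4 + 2*1*Q
At Q = 4:
MC = 4 + 2*4
MC = 4 + 8 = 12

12


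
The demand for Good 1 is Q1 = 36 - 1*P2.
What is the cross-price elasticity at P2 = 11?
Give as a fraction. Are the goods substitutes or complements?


dQ1/dP2 = -1
At P2 = 11: Q1 = 36 - 1*11 = 25
Exy = (dQ1/dP2)(P2/Q1) = -1 * 11 / 25 = -11/25
Since Exy < 0, the goods are complements.

-11/25 (complements)


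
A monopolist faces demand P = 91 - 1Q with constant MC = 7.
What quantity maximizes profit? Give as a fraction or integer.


TR = P*Q = (91 - 1Q)Q = 91Q - 1Q^2
MR = dTR/dQ = 91 - 2Q
Set MR = MC:
91 - 2Q = 7
84 = 2Q
Q* = 84/2 = 42

42


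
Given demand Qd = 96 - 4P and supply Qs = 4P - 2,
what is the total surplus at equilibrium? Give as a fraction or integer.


Find equilibrium: 96 - 4P = 4P - 2
96 + 2 = 8P
P* = 98/8 = 49/4
Q* = 4*49/4 - 2 = 47
Inverse demand: P = 24 - Q/4, so P_max = 24
Inverse supply: P = 1/2 + Q/4, so P_min = 1/2
CS = (1/2) * 47 * (24 - 49/4) = 2209/8
PS = (1/2) * 47 * (49/4 - 1/2) = 2209/8
TS = CS + PS = 2209/8 + 2209/8 = 2209/4

2209/4


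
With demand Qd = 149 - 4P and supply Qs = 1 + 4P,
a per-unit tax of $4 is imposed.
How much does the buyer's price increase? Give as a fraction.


With a per-unit tax, the buyer's price increase depends on relative slopes.
Supply slope: d = 4, Demand slope: b = 4
Buyer's price increase = d * tax / (b + d)
= 4 * 4 / (4 + 4)
= 16 / 8 = 2

2


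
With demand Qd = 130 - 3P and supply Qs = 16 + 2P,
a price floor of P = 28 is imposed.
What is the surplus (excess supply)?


At P = 28:
Qd = 130 - 3*28 = 46
Qs = 16 + 2*28 = 72
Surplus = Qs - Qd = 72 - 46 = 26

26


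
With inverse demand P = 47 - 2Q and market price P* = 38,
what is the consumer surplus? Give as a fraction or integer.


Maximum willingness to pay (at Q=0): P_max = 47
Quantity demanded at P* = 38:
Q* = (47 - 38)/2 = 9/2
CS = (1/2) * Q* * (P_max - P*)
CS = (1/2) * 9/2 * (47 - 38)
CS = (1/2) * 9/2 * 9 = 81/4

81/4


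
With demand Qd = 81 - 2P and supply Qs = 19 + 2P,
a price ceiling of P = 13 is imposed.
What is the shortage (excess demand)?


At P = 13:
Qd = 81 - 2*13 = 55
Qs = 19 + 2*13 = 45
Shortage = Qd - Qs = 55 - 45 = 10

10


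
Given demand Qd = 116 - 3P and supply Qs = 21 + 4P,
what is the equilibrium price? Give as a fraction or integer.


At equilibrium, Qd = Qs.
116 - 3P = 21 + 4P
116 - 21 = 3P + 4P
95 = 7P
P* = 95/7 = 95/7

95/7


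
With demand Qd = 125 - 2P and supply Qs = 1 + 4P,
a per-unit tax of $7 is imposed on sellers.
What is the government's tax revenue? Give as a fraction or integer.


With tax on sellers, new supply: Qs' = 1 + 4(P - 7)
= 4P - 27
New equilibrium quantity:
Q_new = 223/3
Tax revenue = tax * Q_new = 7 * 223/3 = 1561/3

1561/3


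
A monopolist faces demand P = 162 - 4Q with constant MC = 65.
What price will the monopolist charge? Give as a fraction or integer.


MR = 162 - 8Q
Set MR = MC: 162 - 8Q = 65
Q* = 97/8
Substitute into demand:
P* = 162 - 4*97/8 = 227/2

227/2


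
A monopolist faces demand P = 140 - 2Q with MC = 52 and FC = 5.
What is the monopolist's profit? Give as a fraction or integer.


MR = MC: 140 - 4Q = 52
Q* = 22
P* = 140 - 2*22 = 96
Profit = (P* - MC)*Q* - FC
= (96 - 52)*22 - 5
= 44*22 - 5
= 968 - 5 = 963

963


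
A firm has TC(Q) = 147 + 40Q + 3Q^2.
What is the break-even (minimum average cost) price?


AC(Q) = 147/Q + 40 + 3Q
To minimize: dAC/dQ = -147/Q^2 + 3 = 0
Q^2 = 147/3 = 49
Q* = 7
Min AC = 147/7 + 40 + 3*7
Min AC = 21 + 40 + 21 = 82

82


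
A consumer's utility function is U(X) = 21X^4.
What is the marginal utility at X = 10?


MU = dU/dX = 21*4*X^(4-1)
MU = 84*X^3
At X = 10:
MU = 84 * 10^3
MU = 84 * 1000 = 84000

84000


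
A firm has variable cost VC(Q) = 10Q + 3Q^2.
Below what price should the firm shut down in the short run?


AVC(Q) = VC(Q)/Q = 10 + 3Q
AVC is increasing in Q, so minimum AVC is at Q -> 0+.
Min AVC = 10
The firm should shut down if P < 10.

10


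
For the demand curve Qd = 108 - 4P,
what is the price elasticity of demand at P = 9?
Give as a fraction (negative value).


dQ/dP = -4
At P = 9: Q = 108 - 4*9 = 72
E = (dQ/dP)(P/Q) = (-4)(9/72) = -1/2

-1/2


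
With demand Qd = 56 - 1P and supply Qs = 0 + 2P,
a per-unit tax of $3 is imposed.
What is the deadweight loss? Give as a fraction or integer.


Pre-tax equilibrium quantity: Q* = 112/3
Post-tax equilibrium quantity: Q_tax = 106/3
Reduction in quantity: Q* - Q_tax = 2
DWL = (1/2) * tax * (Q* - Q_tax)
DWL = (1/2) * 3 * 2 = 3

3


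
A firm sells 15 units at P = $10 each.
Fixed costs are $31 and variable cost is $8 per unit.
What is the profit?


Total Revenue = P * Q = 10 * 15 = $150
Total Cost = FC + VC*Q = 31 + 8*15 = $151
Profit = TR - TC = 150 - 151 = $-1

$-1


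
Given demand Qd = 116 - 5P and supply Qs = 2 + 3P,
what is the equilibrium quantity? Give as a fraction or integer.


First find equilibrium price:
116 - 5P = 2 + 3P
P* = 114/8 = 57/4
Then substitute into demand:
Q* = 116 - 5 * 57/4 = 179/4

179/4


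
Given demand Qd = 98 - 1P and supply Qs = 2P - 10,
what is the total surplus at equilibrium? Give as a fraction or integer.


Find equilibrium: 98 - 1P = 2P - 10
98 + 10 = 3P
P* = 108/3 = 36
Q* = 2*36 - 10 = 62
Inverse demand: P = 98 - Q/1, so P_max = 98
Inverse supply: P = 5 + Q/2, so P_min = 5
CS = (1/2) * 62 * (98 - 36) = 1922
PS = (1/2) * 62 * (36 - 5) = 961
TS = CS + PS = 1922 + 961 = 2883

2883
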